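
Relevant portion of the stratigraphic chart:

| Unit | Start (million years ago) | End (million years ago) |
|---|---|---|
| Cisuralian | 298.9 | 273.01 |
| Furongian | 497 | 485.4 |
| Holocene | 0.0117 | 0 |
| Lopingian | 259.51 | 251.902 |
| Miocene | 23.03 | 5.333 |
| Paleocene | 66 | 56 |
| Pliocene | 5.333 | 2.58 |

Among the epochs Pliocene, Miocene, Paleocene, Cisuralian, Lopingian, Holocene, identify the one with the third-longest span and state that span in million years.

Start − end for each: Pliocene 5.333 − 2.58 = 2.753; Miocene 23.03 − 5.333 = 17.697; Paleocene 66 − 56 = 10; Cisuralian 298.9 − 273.01 = 25.89; Lopingian 259.51 − 251.902 = 7.608; Holocene 0.0117 − 0 = 0.0117.
Ranking these from longest: Cisuralian > Miocene > Paleocene > Lopingian > Pliocene > Holocene.
Position 3 in that ranking is Paleocene, which lasted 10 Myr.

Paleocene, 10 million years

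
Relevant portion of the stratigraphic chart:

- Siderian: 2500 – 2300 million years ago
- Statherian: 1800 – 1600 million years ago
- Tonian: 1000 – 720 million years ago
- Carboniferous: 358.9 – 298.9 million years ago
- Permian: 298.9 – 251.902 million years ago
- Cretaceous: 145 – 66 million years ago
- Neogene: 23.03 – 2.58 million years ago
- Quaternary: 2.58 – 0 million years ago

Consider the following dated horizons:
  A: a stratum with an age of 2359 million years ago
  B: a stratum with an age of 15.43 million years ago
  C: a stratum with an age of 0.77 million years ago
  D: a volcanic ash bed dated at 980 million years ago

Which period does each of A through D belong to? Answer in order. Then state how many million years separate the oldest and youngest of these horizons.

A: 2359 Ma lies in 2500–2300 Ma, so Siderian.
B: 15.43 Ma lies in 23.03–2.58 Ma, so Neogene.
C: 0.77 Ma lies in 2.58–0 Ma, so Quaternary.
D: 980 Ma lies in 1000–720 Ma, so Tonian.
Oldest = 2359 Ma, youngest = 0.77 Ma → span 2358.23 Myr.

A — Siderian; B — Neogene; C — Quaternary; D — Tonian; span 2358.23 million years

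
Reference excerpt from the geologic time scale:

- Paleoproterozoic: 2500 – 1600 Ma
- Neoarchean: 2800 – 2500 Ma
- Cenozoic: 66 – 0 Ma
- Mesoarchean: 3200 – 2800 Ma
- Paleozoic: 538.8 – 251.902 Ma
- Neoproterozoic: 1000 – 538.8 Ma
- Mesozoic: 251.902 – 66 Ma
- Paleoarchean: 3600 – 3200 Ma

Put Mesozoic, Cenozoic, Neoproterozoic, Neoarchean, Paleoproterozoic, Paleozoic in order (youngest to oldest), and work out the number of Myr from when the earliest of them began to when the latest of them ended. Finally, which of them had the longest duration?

Cenozoic → Mesozoic → Paleozoic → Neoproterozoic → Paleoproterozoic → Neoarchean; total span 2800 Myr; longest is Paleoproterozoic

Start ages (Ma): Neoarchean 2800, Paleoproterozoic 2500, Neoproterozoic 1000, Paleozoic 538.8, Mesozoic 251.902, Cenozoic 66.
Ordered youngest to oldest: Cenozoic, Mesozoic, Paleozoic, Neoproterozoic, Paleoproterozoic, Neoarchean.
Span = 2800 − 0 = 2800 Myr.
Durations: Mesozoic 185.902, Neoarchean 300, Neoproterozoic 461.2, Paleozoic 286.898, Cenozoic 66, Paleoproterozoic 900 → longest is Paleoproterozoic (900 Myr).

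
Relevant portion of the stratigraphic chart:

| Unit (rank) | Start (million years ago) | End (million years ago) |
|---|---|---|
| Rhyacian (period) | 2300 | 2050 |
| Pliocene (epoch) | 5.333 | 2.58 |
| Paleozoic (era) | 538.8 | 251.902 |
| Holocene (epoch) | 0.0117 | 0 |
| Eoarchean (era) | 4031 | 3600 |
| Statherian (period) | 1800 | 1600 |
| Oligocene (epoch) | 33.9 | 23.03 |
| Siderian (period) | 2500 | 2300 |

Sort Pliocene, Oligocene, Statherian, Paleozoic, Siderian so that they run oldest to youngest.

The oldest of these is Siderian (starts 2500 Ma) and the youngest is Pliocene (ends 2.58 Ma).
In between, by decreasing start age: Statherian (1800), Paleozoic (538.8), Oligocene (33.9).

Siderian, Statherian, Paleozoic, Oligocene, Pliocene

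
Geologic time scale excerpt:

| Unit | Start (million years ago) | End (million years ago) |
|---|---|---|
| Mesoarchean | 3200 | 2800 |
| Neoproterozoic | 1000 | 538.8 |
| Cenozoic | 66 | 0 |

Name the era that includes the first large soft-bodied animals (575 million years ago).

Neoproterozoic

575 Ma lies between 1000 and 538.8 Ma, so it falls in the Neoproterozoic.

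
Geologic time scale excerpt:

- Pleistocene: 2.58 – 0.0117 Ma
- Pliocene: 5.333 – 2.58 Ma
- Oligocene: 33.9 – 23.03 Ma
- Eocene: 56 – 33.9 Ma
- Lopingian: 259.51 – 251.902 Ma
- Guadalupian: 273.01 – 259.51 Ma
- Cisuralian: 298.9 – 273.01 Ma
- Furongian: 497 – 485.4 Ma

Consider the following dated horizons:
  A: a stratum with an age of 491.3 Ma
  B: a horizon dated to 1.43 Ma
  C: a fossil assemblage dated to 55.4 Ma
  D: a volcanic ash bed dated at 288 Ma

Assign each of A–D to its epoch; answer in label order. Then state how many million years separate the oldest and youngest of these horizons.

A — Furongian; B — Pleistocene; C — Eocene; D — Cisuralian; span 489.87 million years

A: 491.3 Ma lies in 497–485.4 Ma, so Furongian.
B: 1.43 Ma lies in 2.58–0.0117 Ma, so Pleistocene.
C: 55.4 Ma lies in 56–33.9 Ma, so Eocene.
D: 288 Ma lies in 298.9–273.01 Ma, so Cisuralian.
Oldest = 491.3 Ma, youngest = 1.43 Ma → span 489.87 Myr.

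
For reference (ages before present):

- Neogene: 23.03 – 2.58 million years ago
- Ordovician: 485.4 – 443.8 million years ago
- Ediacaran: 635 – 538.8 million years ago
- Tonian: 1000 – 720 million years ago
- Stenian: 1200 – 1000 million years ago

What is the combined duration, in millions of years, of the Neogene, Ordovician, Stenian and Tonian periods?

542.05 million years

Duration is start − end for each: (23.03 − 2.58) + (485.4 − 443.8) + (1200 − 1000) + (1000 − 720).
That is 20.45 + 41.6 + 200 + 280, which totals 542.05 million years.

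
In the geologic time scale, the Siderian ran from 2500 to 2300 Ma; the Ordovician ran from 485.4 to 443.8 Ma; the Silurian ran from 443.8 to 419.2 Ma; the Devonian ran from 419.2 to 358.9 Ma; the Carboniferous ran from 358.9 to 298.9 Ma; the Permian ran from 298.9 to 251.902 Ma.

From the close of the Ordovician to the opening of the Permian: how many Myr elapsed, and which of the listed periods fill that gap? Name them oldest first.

144.9 million years; Silurian, Devonian, Carboniferous

End of Ordovician = 443.8 Ma; start of Permian = 298.9 Ma.
Gap = 443.8 − 298.9 = 144.9 Myr.
Periods wholly inside 443.8–298.9 Ma: Silurian (443.8–419.2), Devonian (419.2–358.9), Carboniferous (358.9–298.9).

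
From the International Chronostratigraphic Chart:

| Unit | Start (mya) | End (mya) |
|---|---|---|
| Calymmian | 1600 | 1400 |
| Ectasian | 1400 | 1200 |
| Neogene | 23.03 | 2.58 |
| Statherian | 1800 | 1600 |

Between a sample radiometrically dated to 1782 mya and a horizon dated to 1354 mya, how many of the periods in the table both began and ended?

1

The older date is 1782 Ma and the younger is 1354 Ma.
Periods with start < 1782 and end > 1354 Ma: Calymmian (1600–1400).
That is 1 complete period.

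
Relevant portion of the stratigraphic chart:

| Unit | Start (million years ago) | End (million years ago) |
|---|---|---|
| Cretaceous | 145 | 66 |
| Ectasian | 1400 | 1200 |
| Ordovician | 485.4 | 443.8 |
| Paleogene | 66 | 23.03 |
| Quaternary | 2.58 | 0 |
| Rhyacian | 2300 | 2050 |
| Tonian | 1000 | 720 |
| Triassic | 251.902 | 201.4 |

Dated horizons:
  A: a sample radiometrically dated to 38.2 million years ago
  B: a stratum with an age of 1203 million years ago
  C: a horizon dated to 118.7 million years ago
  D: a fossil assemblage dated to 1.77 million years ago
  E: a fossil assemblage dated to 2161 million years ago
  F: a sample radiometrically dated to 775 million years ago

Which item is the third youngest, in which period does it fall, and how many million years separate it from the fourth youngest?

Smaller Ma means younger, so youngest first: D 1.77 < A 38.2 < C 118.7 < F 775 < B 1203 < E 2161.
Counting 3 along gives C (118.7 Ma); the excerpt puts that inside the Cretaceous, 145–66 Ma.
Next in line is F (775 Ma), and 775 − 118.7 = 656.3 Myr.

C, in the Cretaceous; 656.3 million years to F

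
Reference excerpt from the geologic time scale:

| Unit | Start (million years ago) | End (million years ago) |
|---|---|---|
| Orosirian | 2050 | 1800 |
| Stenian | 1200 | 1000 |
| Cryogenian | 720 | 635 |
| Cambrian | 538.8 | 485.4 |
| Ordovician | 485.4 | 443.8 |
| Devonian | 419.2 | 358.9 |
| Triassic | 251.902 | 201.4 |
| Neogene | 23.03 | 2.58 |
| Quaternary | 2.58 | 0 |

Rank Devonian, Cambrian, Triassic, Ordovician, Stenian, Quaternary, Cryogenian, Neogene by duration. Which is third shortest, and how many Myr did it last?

Durations: Devonian 60.3; Cambrian 53.4; Triassic 50.502; Ordovician 41.6; Stenian 200; Quaternary 2.58; Cryogenian 85; Neogene 20.45 Myr.
Sorted shortest-first: Quaternary (2.58), Neogene (20.45), Ordovician (41.6), Triassic (50.502), Cambrian (53.4), Devonian (60.3), Cryogenian (85), Stenian (200).
The third shortest is Ordovician at 41.6 Myr.

Ordovician, 41.6 million years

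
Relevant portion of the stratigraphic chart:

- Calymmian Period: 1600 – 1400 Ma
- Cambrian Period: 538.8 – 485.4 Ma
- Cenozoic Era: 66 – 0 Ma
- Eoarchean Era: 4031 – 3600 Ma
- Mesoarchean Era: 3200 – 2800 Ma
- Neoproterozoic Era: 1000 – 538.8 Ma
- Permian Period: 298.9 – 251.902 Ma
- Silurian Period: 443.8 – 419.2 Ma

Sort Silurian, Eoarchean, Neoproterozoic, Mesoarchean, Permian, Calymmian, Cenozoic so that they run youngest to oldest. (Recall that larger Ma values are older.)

Sorting by start age (ascending Ma, since larger Ma = older): Cenozoic began 66, Permian began 298.9, Silurian began 443.8, Neoproterozoic began 1000, Calymmian began 1600, Mesoarchean began 3200, Eoarchean began 4031.

Cenozoic, Permian, Silurian, Neoproterozoic, Calymmian, Mesoarchean, Eoarchean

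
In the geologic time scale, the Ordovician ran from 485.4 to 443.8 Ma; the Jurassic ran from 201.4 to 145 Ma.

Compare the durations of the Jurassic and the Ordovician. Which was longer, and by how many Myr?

Jurassic: 201.4 − 145 = 56.4 Myr.
Ordovician: 485.4 − 443.8 = 41.6 Myr.
Difference: 56.4 − 41.6 = 14.8 Myr, so the Jurassic was longer.

Jurassic, by 14.8 million years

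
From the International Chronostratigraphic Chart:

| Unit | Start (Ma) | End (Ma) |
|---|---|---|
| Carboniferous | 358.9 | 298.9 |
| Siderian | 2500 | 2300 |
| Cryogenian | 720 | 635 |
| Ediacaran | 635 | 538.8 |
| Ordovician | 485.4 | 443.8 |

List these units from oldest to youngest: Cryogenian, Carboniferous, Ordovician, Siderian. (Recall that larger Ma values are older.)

Siderian, Cryogenian, Ordovician, Carboniferous

The oldest of these is Siderian (starts 2500 Ma) and the youngest is Carboniferous (ends 298.9 Ma).
In between, by decreasing start age: Cryogenian (720), Ordovician (485.4).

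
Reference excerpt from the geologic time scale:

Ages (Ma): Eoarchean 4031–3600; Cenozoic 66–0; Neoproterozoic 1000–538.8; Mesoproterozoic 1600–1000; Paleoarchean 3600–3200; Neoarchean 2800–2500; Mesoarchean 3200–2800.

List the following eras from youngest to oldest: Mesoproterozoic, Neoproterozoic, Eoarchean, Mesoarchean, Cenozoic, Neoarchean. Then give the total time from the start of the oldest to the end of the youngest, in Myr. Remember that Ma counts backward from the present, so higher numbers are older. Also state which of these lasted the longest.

Cenozoic, Neoproterozoic, Mesoproterozoic, Neoarchean, Mesoarchean, Eoarchean; total span 4031 Myr; longest is Mesoproterozoic

From the excerpt: Mesoproterozoic 1600–1000; Neoproterozoic 1000–538.8; Eoarchean 4031–3600; Mesoarchean 3200–2800; Cenozoic 66–0; Neoarchean 2800–2500 (Ma).
Larger Ma is earlier, so the oldest is Eoarchean and the youngest is Cenozoic; youngest to oldest: Cenozoic, Neoproterozoic, Mesoproterozoic, Neoarchean, Mesoarchean, Eoarchean.
Oldest start 4031 minus youngest end 0 gives 4031 Myr overall.
Individual lengths (start − end): Neoarchean 300; Mesoproterozoic 600; Cenozoic 66; Eoarchean 431; Neoproterozoic 461.2; Mesoarchean 400. The largest is Mesoproterozoic at 600 Myr.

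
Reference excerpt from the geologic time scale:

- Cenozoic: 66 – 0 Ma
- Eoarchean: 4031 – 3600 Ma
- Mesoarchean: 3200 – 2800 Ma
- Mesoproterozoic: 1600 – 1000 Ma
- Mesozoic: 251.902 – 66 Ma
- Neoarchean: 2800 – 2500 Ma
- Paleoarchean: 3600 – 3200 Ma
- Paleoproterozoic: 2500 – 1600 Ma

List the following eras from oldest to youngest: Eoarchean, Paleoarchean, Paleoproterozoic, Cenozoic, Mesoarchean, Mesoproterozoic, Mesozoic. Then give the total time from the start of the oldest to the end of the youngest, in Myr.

From the excerpt: Eoarchean 4031–3600; Paleoarchean 3600–3200; Paleoproterozoic 2500–1600; Cenozoic 66–0; Mesoarchean 3200–2800; Mesoproterozoic 1600–1000; Mesozoic 251.902–66 (Ma).
Larger Ma is earlier, so the oldest is Eoarchean and the youngest is Cenozoic; oldest to youngest: Eoarchean, Paleoarchean, Mesoarchean, Paleoproterozoic, Mesoproterozoic, Mesozoic, Cenozoic.
Oldest start 4031 minus youngest end 0 gives 4031 Myr overall.

Eoarchean → Paleoarchean → Mesoarchean → Paleoproterozoic → Mesoproterozoic → Mesozoic → Cenozoic; total span 4031 Myr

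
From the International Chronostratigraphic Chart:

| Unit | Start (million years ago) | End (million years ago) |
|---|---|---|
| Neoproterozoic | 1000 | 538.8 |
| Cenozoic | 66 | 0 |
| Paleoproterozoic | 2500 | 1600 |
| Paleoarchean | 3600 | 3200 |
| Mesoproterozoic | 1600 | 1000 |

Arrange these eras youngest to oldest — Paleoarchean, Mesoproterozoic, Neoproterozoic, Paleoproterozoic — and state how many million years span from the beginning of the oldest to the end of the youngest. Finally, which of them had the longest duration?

From the excerpt: Paleoarchean 3600–3200; Mesoproterozoic 1600–1000; Neoproterozoic 1000–538.8; Paleoproterozoic 2500–1600 (Ma).
Larger Ma is earlier, so the oldest is Paleoarchean and the youngest is Neoproterozoic; youngest to oldest: Neoproterozoic, Mesoproterozoic, Paleoproterozoic, Paleoarchean.
Oldest start 3600 minus youngest end 538.8 gives 3061.2 Myr overall.
Individual lengths (start − end): Mesoproterozoic 600; Paleoproterozoic 900; Neoproterozoic 461.2; Paleoarchean 400. The largest is Paleoproterozoic at 900 Myr.

Neoproterozoic → Mesoproterozoic → Paleoproterozoic → Paleoarchean; total span 3061.2 Myr; longest is Paleoproterozoic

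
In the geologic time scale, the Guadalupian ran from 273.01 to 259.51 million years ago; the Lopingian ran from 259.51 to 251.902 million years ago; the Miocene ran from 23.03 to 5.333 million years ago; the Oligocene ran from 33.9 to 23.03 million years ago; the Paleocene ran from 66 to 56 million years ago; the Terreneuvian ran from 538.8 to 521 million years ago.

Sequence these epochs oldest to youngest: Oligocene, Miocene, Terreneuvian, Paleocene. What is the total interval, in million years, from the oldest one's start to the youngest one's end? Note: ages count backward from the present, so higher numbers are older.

Start ages (Ma): Terreneuvian 538.8, Paleocene 66, Oligocene 33.9, Miocene 23.03.
Ordered oldest to youngest: Terreneuvian, Paleocene, Oligocene, Miocene.
Span = 538.8 − 5.333 = 533.467 Myr.

Terreneuvian → Paleocene → Oligocene → Miocene; total span 533.467 Myr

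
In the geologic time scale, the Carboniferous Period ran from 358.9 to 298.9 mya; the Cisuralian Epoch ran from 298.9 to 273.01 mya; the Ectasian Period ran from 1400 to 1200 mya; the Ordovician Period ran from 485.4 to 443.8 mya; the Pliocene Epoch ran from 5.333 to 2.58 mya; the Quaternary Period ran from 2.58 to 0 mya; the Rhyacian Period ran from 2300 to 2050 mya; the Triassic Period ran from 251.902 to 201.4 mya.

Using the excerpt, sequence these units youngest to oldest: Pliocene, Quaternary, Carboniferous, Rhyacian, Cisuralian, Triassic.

The oldest of these is Rhyacian (starts 2300 Ma) and the youngest is Quaternary (ends 0 Ma).
In between, by decreasing start age: Carboniferous (358.9), Cisuralian (298.9), Triassic (251.902), Pliocene (5.333).
Listing youngest first means reversing that sequence.

Quaternary, Pliocene, Triassic, Cisuralian, Carboniferous, Rhyacian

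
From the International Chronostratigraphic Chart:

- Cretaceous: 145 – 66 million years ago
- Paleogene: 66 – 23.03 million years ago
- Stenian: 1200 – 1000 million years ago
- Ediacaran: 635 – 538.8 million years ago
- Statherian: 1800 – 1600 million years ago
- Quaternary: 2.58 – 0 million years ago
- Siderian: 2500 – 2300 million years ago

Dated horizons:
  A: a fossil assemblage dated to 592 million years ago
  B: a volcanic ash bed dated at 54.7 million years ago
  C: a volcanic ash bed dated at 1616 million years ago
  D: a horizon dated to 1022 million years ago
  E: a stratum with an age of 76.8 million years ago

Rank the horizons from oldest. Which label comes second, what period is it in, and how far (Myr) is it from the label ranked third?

D, in the Stenian; 430 million years to A

Sorted oldest-first by Ma: C (1616), D (1022), A (592), E (76.8), B (54.7).
The second oldest is D at 1022 Ma, which lies in 1200–1000 Ma: the Stenian.
The third oldest is A at 592 Ma; separation = |1022 − 592| = 430 Myr.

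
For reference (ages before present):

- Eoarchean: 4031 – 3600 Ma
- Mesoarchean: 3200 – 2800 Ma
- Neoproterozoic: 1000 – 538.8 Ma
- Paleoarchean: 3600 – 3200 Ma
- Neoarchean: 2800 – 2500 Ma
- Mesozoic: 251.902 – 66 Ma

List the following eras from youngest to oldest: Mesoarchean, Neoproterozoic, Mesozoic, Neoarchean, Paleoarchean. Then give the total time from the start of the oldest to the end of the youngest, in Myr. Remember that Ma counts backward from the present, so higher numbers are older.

Mesozoic → Neoproterozoic → Neoarchean → Mesoarchean → Paleoarchean; total span 3534 Myr

Start ages (Ma): Paleoarchean 3600, Mesoarchean 3200, Neoarchean 2800, Neoproterozoic 1000, Mesozoic 251.902.
Ordered youngest to oldest: Mesozoic, Neoproterozoic, Neoarchean, Mesoarchean, Paleoarchean.
Span = 3600 − 66 = 3534 Myr.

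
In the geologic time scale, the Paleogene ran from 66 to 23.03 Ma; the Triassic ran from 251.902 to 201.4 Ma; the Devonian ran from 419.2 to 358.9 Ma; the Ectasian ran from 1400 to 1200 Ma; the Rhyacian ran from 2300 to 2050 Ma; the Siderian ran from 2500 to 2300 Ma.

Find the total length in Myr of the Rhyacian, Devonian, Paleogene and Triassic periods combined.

Duration is start − end for each: (2300 − 2050) + (419.2 − 358.9) + (66 − 23.03) + (251.902 − 201.4).
That is 250 + 60.3 + 42.97 + 50.502, which totals 403.772 million years.

403.772 million years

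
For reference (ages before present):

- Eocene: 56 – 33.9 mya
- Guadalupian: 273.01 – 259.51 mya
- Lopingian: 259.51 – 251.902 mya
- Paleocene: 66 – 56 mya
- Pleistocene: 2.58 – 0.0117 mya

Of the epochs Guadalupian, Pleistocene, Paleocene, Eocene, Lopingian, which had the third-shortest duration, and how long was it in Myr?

Start − end for each: Guadalupian 273.01 − 259.51 = 13.5; Pleistocene 2.58 − 0.0117 = 2.5683; Paleocene 66 − 56 = 10; Eocene 56 − 33.9 = 22.1; Lopingian 259.51 − 251.902 = 7.608.
Ranking these from shortest: Pleistocene < Lopingian < Paleocene < Guadalupian < Eocene.
Position 3 in that ranking is Paleocene, which lasted 10 Myr.

Paleocene, 10 million years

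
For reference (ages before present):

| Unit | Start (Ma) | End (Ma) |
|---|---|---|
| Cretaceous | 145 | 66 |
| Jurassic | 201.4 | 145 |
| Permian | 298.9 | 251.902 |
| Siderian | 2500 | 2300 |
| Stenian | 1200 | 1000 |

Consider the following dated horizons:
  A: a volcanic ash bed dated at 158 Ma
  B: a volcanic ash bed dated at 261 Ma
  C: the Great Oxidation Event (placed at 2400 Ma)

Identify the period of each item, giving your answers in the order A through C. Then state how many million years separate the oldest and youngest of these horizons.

A: 158 Ma lies in 201.4–145 Ma, so Jurassic.
B: 261 Ma lies in 298.9–251.902 Ma, so Permian.
C: 2400 Ma lies in 2500–2300 Ma, so Siderian.
Oldest = 2400 Ma, youngest = 158 Ma → span 2242 Myr.

A — Jurassic; B — Permian; C — Siderian; span 2242 million years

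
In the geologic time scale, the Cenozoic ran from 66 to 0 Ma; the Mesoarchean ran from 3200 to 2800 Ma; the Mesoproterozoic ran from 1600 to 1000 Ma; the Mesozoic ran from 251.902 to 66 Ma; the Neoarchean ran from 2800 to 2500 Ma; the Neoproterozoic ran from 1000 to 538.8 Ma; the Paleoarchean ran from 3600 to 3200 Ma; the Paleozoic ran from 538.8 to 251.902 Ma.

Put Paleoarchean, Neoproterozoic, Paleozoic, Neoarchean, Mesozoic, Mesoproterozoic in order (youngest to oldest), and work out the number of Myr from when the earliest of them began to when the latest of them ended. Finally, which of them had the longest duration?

Start ages (Ma): Paleoarchean 3600, Neoarchean 2800, Mesoproterozoic 1600, Neoproterozoic 1000, Paleozoic 538.8, Mesozoic 251.902.
Ordered youngest to oldest: Mesozoic, Paleozoic, Neoproterozoic, Mesoproterozoic, Neoarchean, Paleoarchean.
Span = 3600 − 66 = 3534 Myr.
Durations: Neoarchean 300, Paleoarchean 400, Paleozoic 286.898, Mesoproterozoic 600, Neoproterozoic 461.2, Mesozoic 185.902 → longest is Mesoproterozoic (600 Myr).

Mesozoic, Paleozoic, Neoproterozoic, Mesoproterozoic, Neoarchean, Paleoarchean; total span 3534 Myr; longest is Mesoproterozoic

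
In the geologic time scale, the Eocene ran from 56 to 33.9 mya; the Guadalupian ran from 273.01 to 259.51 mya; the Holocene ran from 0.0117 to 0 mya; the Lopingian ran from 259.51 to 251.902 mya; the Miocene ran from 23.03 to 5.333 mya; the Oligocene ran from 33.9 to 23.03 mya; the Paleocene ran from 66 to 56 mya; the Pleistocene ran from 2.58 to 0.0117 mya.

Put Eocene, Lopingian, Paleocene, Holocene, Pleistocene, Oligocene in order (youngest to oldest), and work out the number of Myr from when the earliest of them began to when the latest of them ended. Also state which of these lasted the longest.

Holocene, Pleistocene, Oligocene, Eocene, Paleocene, Lopingian; total span 259.51 Myr; longest is Eocene

From the excerpt: Eocene 56–33.9; Lopingian 259.51–251.902; Paleocene 66–56; Holocene 0.0117–0; Pleistocene 2.58–0.0117; Oligocene 33.9–23.03 (Ma).
Larger Ma is earlier, so the oldest is Lopingian and the youngest is Holocene; youngest to oldest: Holocene, Pleistocene, Oligocene, Eocene, Paleocene, Lopingian.
Oldest start 259.51 minus youngest end 0 gives 259.51 Myr overall.
Individual lengths (start − end): Lopingian 7.608; Pleistocene 2.5683; Eocene 22.1; Holocene 0.0117; Paleocene 10; Oligocene 10.87. The largest is Eocene at 22.1 Myr.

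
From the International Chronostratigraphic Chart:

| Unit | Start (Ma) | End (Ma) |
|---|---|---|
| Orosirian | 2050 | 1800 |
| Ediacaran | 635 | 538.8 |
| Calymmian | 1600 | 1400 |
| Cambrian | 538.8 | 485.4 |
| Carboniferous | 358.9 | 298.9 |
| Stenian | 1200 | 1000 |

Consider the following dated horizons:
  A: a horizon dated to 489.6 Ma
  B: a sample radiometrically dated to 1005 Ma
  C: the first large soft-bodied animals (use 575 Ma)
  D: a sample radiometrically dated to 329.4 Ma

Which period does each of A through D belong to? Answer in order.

Match each age against the start–end ranges in the excerpt: A = 489.6 Ma → Cambrian (538.8–485.4); B = 1005 Ma → Stenian (1200–1000); C = 575 Ma → Ediacaran (635–538.8); D = 329.4 Ma → Carboniferous (358.9–298.9).

A — Cambrian; B — Stenian; C — Ediacaran; D — Carboniferous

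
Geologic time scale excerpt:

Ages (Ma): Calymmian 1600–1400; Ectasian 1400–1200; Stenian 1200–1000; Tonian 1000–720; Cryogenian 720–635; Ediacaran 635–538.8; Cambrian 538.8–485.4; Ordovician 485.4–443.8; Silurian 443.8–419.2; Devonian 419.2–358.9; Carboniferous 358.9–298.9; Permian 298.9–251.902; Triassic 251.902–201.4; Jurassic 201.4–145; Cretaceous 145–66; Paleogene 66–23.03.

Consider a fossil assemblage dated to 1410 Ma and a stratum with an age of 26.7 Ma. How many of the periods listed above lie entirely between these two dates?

1410 Ma sits inside the Calymmian (1600–1400) and 26.7 Ma inside the Paleogene (66–23.03); neither of those is wholly between the two dates.
The listed periods lying completely between them are Ectasian, Stenian, Tonian, Cryogenian, Ediacaran, Cambrian, Ordovician, Silurian, Devonian, Carboniferous, Permian, Triassic, Jurassic, Cretaceous — 14 in all.

14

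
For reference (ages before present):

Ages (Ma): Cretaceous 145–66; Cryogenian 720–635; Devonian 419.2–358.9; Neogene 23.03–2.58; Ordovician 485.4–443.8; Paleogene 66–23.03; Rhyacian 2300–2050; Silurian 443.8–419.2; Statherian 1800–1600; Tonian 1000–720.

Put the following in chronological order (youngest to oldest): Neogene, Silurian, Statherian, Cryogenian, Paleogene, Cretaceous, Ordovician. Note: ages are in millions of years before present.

Neogene, Paleogene, Cretaceous, Silurian, Ordovician, Cryogenian, Statherian

The oldest of these is Statherian (starts 1800 Ma) and the youngest is Neogene (ends 2.58 Ma).
In between, by decreasing start age: Cryogenian (720), Ordovician (485.4), Silurian (443.8), Cretaceous (145), Paleogene (66).
Listing youngest first means reversing that sequence.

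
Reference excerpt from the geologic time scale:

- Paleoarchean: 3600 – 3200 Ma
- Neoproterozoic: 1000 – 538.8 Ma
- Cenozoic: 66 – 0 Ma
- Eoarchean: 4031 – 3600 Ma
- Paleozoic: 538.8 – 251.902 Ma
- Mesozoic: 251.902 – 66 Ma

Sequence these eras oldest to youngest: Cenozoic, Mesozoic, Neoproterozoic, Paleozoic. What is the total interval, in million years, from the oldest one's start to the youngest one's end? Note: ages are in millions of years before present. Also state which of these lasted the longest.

Neoproterozoic, Paleozoic, Mesozoic, Cenozoic; total span 1000 Myr; longest is Neoproterozoic

From the excerpt: Cenozoic 66–0; Mesozoic 251.902–66; Neoproterozoic 1000–538.8; Paleozoic 538.8–251.902 (Ma).
Larger Ma is earlier, so the oldest is Neoproterozoic and the youngest is Cenozoic; oldest to youngest: Neoproterozoic, Paleozoic, Mesozoic, Cenozoic.
Oldest start 1000 minus youngest end 0 gives 1000 Myr overall.
Individual lengths (start − end): Mesozoic 185.902; Neoproterozoic 461.2; Cenozoic 66; Paleozoic 286.898. The largest is Neoproterozoic at 461.2 Myr.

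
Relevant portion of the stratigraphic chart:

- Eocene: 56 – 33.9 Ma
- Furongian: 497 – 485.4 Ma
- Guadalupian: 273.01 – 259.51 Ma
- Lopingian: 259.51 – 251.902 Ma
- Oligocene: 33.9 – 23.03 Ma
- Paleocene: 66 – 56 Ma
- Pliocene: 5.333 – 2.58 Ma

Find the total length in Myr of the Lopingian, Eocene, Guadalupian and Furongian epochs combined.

Duration is start − end for each: (259.51 − 251.902) + (56 − 33.9) + (273.01 − 259.51) + (497 − 485.4).
That is 7.608 + 22.1 + 13.5 + 11.6, which totals 54.808 million years.

54.808 million years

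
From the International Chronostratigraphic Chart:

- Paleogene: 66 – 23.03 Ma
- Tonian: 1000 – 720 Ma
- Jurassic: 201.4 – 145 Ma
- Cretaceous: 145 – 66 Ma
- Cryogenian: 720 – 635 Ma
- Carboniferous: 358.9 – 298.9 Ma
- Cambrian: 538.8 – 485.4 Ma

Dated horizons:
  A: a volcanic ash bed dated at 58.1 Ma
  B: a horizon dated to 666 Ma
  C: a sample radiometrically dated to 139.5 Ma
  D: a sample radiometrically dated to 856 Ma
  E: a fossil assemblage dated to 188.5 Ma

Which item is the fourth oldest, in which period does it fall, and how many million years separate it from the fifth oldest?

C, in the Cretaceous; 81.4 million years to A

Sorted oldest-first by Ma: D (856), B (666), E (188.5), C (139.5), A (58.1).
The fourth oldest is C at 139.5 Ma, which lies in 145–66 Ma: the Cretaceous.
The fifth oldest is A at 58.1 Ma; separation = |139.5 − 58.1| = 81.4 Myr.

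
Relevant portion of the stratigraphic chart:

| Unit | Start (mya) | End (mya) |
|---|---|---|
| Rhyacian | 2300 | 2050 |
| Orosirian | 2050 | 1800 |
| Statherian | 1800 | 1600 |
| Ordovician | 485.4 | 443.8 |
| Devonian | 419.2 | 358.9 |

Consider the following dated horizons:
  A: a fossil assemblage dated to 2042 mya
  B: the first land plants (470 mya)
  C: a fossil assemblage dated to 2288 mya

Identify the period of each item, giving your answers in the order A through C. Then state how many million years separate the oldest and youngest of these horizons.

A — Orosirian; B — Ordovician; C — Rhyacian; span 1818 million years

A: 2042 Ma lies in 2050–1800 Ma, so Orosirian.
B: 470 Ma lies in 485.4–443.8 Ma, so Ordovician.
C: 2288 Ma lies in 2300–2050 Ma, so Rhyacian.
Oldest = 2288 Ma, youngest = 470 Ma → span 1818 Myr.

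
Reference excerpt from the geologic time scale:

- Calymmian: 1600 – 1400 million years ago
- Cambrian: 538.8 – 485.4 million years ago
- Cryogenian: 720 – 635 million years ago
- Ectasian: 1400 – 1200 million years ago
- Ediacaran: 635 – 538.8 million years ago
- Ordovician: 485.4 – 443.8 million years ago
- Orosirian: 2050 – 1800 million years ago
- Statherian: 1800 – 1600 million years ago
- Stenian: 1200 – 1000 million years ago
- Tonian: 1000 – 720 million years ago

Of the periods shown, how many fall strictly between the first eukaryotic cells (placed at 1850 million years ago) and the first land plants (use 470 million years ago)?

1850 Ma sits inside the Orosirian (2050–1800) and 470 Ma inside the Ordovician (485.4–443.8); neither of those is wholly between the two dates.
The listed periods lying completely between them are Statherian, Calymmian, Ectasian, Stenian, Tonian, Cryogenian, Ediacaran, Cambrian — 8 in all.

8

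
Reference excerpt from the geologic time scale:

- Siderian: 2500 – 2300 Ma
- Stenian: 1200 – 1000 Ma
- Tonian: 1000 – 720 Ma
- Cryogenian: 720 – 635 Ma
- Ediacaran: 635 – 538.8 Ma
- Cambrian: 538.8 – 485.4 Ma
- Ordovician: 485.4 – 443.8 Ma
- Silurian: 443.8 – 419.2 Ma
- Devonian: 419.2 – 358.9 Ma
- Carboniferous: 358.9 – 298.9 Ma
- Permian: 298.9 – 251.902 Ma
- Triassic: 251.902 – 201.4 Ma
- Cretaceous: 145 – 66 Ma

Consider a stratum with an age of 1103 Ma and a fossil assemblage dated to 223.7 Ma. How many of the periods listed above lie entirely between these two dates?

9

1103 Ma sits inside the Stenian (1200–1000) and 223.7 Ma inside the Triassic (251.902–201.4); neither of those is wholly between the two dates.
The listed periods lying completely between them are Tonian, Cryogenian, Ediacaran, Cambrian, Ordovician, Silurian, Devonian, Carboniferous, Permian — 9 in all.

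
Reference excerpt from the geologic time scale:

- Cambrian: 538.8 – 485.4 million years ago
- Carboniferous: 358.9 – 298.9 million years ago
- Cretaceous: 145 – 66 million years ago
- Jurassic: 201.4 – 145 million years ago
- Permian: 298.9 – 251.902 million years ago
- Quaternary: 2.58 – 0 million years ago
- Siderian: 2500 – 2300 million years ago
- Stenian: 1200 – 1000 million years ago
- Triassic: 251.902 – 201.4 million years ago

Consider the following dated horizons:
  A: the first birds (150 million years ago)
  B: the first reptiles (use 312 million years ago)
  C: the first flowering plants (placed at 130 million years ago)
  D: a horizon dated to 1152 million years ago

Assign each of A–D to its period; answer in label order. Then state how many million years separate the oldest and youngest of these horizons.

A — Jurassic; B — Carboniferous; C — Cretaceous; D — Stenian; span 1022 million years

A: 150 Ma lies in 201.4–145 Ma, so Jurassic.
B: 312 Ma lies in 358.9–298.9 Ma, so Carboniferous.
C: 130 Ma lies in 145–66 Ma, so Cretaceous.
D: 1152 Ma lies in 1200–1000 Ma, so Stenian.
Oldest = 1152 Ma, youngest = 130 Ma → span 1022 Myr.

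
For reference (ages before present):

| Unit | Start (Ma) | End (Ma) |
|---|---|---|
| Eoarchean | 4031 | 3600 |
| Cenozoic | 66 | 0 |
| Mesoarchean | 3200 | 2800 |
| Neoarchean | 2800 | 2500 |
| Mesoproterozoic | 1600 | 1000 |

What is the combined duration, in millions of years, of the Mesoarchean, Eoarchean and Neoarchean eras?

1131 million years

Duration is start − end for each: (3200 − 2800) + (4031 − 3600) + (2800 − 2500).
That is 400 + 431 + 300, which totals 1131 million years.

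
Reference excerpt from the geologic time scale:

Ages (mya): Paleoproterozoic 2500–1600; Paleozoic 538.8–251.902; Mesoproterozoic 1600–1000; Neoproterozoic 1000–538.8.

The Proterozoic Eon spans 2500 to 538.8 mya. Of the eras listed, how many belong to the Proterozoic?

Eras inside 2500–538.8 Ma: Paleoproterozoic, Mesoproterozoic, Neoproterozoic — 3 in total.

3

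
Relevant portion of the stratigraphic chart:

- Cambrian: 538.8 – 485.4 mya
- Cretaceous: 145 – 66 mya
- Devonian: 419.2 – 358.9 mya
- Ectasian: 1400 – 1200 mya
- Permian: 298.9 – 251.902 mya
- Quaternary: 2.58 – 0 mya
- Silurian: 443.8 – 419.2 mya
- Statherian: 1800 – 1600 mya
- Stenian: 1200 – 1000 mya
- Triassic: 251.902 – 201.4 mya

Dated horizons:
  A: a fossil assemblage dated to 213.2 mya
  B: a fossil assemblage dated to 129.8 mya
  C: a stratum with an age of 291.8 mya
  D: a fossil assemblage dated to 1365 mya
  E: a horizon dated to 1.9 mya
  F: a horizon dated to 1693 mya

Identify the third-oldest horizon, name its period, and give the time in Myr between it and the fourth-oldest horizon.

C, in the Permian; 78.6 million years to A

Sorted oldest-first by Ma: F (1693), D (1365), C (291.8), A (213.2), B (129.8), E (1.9).
The third oldest is C at 291.8 Ma, which lies in 298.9–251.902 Ma: the Permian.
The fourth oldest is A at 213.2 Ma; separation = |291.8 − 213.2| = 78.6 Myr.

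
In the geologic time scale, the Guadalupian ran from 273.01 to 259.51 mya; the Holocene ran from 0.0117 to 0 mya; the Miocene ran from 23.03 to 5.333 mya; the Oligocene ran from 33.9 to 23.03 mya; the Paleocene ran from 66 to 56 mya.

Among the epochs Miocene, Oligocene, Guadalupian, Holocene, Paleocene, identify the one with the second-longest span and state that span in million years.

Durations: Miocene 17.697; Oligocene 10.87; Guadalupian 13.5; Holocene 0.0117; Paleocene 10 Myr.
Sorted longest-first: Miocene (17.697), Guadalupian (13.5), Oligocene (10.87), Paleocene (10), Holocene (0.0117).
The second longest is Guadalupian at 13.5 Myr.

Guadalupian, 13.5 million years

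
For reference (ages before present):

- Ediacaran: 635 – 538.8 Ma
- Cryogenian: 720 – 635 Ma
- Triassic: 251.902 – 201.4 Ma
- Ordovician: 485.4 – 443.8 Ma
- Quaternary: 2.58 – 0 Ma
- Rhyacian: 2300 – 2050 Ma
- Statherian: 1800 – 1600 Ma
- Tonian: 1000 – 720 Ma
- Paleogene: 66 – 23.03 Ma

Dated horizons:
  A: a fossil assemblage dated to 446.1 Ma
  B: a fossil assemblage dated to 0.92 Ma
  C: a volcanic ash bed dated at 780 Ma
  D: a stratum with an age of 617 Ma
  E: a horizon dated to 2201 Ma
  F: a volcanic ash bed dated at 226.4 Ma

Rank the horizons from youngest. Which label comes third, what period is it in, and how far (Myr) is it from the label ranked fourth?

A, in the Ordovician; 170.9 million years to D

Smaller Ma means younger, so youngest first: B 0.92 < F 226.4 < A 446.1 < D 617 < C 780 < E 2201.
Counting 3 along gives A (446.1 Ma); the excerpt puts that inside the Ordovician, 485.4–443.8 Ma.
Next in line is D (617 Ma), and 617 − 446.1 = 170.9 Myr.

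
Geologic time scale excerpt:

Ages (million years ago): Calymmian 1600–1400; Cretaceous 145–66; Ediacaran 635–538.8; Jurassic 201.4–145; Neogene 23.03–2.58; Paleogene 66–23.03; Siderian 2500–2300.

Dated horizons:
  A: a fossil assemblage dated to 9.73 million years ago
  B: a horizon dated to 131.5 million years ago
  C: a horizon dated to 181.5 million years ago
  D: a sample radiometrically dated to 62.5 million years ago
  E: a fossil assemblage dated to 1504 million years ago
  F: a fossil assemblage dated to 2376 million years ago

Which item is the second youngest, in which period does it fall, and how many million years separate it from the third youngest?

D, in the Paleogene; 69 million years to B

Smaller Ma means younger, so youngest first: A 9.73 < D 62.5 < B 131.5 < C 181.5 < E 1504 < F 2376.
Counting 2 along gives D (62.5 Ma); the excerpt puts that inside the Paleogene, 66–23.03 Ma.
Next in line is B (131.5 Ma), and 131.5 − 62.5 = 69 Myr.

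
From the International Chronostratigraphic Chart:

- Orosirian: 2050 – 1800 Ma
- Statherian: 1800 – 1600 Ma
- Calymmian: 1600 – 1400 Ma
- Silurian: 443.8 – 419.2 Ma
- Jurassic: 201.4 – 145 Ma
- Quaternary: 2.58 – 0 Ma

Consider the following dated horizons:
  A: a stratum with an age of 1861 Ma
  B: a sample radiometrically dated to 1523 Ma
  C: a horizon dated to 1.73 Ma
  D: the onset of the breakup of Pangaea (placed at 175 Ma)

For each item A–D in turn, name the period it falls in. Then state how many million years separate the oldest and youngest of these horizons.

A — Orosirian; B — Calymmian; C — Quaternary; D — Jurassic; span 1859.27 million years

Match each age against the start–end ranges in the excerpt: A = 1861 Ma → Orosirian (2050–1800); B = 1523 Ma → Calymmian (1600–1400); C = 1.73 Ma → Quaternary (2.58–0); D = 175 Ma → Jurassic (201.4–145).
The largest age is 1861 Ma and the smallest is 1.73 Ma; their difference is 1859.27 Myr.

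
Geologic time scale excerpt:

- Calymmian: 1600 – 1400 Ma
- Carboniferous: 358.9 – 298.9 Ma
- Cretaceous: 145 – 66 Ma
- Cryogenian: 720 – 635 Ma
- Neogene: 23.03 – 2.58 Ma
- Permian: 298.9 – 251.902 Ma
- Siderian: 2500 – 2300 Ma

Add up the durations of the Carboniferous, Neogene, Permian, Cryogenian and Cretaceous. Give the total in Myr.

Each duration: Carboniferous = 60; Neogene = 20.45; Permian = 46.998; Cryogenian = 85; Cretaceous = 79.
Sum: 60 + 20.45 + 46.998 + 85 + 79 = 291.448 Myr.

291.448 million years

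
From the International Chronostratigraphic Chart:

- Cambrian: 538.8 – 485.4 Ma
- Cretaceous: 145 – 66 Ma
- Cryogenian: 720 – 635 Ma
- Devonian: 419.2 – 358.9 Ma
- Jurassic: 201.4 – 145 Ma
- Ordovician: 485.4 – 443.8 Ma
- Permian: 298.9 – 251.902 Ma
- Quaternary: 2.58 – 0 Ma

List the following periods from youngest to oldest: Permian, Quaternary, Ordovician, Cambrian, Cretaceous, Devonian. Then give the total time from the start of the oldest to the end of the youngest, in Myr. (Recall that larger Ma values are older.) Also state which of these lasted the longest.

Quaternary, Cretaceous, Permian, Devonian, Ordovician, Cambrian; total span 538.8 Myr; longest is Cretaceous

Start ages (Ma): Cambrian 538.8, Ordovician 485.4, Devonian 419.2, Permian 298.9, Cretaceous 145, Quaternary 2.58.
Ordered youngest to oldest: Quaternary, Cretaceous, Permian, Devonian, Ordovician, Cambrian.
Span = 538.8 − 0 = 538.8 Myr.
Durations: Devonian 60.3, Ordovician 41.6, Cambrian 53.4, Cretaceous 79, Quaternary 2.58, Permian 46.998 → longest is Cretaceous (79 Myr).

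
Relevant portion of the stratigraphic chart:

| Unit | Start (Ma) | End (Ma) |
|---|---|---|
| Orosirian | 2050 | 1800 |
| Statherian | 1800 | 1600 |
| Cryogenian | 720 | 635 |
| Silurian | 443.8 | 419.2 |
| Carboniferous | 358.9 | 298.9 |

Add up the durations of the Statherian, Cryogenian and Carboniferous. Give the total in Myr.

345 million years

Each duration: Statherian = 200; Cryogenian = 85; Carboniferous = 60.
Sum: 200 + 85 + 60 = 345 Myr.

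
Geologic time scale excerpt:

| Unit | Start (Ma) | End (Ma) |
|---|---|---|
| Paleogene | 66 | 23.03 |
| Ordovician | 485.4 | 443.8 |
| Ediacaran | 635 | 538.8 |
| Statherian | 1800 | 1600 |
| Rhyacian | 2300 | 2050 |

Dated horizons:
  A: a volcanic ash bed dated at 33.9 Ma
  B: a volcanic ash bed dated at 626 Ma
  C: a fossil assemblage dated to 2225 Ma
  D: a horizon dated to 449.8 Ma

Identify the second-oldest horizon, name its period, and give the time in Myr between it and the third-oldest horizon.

B, in the Ediacaran; 176.2 million years to D

Larger Ma means older, so oldest first: C 2225 > B 626 > D 449.8 > A 33.9.
Counting 2 along gives B (626 Ma); the excerpt puts that inside the Ediacaran, 635–538.8 Ma.
Next in line is D (449.8 Ma), and 626 − 449.8 = 176.2 Myr.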